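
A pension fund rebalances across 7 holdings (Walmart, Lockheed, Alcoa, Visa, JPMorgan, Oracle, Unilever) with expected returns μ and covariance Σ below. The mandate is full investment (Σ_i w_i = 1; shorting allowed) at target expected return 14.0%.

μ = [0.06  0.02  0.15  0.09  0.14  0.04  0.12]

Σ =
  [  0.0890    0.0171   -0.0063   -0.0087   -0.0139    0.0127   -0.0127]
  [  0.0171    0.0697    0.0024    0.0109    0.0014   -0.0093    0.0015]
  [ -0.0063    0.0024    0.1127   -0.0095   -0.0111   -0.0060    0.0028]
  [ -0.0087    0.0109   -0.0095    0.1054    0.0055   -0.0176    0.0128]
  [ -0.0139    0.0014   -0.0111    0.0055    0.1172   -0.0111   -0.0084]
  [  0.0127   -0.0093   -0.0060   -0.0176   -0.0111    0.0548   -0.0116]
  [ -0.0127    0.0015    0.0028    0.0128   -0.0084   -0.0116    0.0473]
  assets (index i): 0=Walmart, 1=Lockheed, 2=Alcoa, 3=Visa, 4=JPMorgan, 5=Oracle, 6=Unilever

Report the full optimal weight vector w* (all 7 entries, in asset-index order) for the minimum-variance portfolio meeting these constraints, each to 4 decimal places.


p=Σ⁻¹μ = [1.4084  -0.1135  1.7021  0.9554  1.9094  1.9806  3.3843]
q=Σ⁻¹𝟙 = [13.2598  12.1889  12.8000  11.2099  15.9214  32.0787  31.2186]
a=μᵀp=1.176186  b=𝟙ᵀp=11.226637  c=𝟙ᵀq=128.677315  D=ac−b²=25.311052
λ₁=(c·0.140−b)/D = (128.677315·0.140−11.226637)/25.311052 = 0.268191
λ₂=(a−b·0.140)/D = (1.176186−11.226637·0.140)/25.311052 = -0.015627
w* = 0.268191·p + -0.015627·q:
  w_0 = 0.268191·1.4084 + -0.015627·13.2598 = 0.1705  (Walmart)
  w_1 = 0.268191·-0.1135 + -0.015627·12.1889 = -0.2209  (Lockheed)
  w_2 = 0.268191·1.7021 + -0.015627·12.8000 = 0.2565  (Alcoa)
  w_3 = 0.268191·0.9554 + -0.015627·11.2099 = 0.0810  (Visa)
  w_4 = 0.268191·1.9094 + -0.015627·15.9214 = 0.2633  (JPMorgan)
  w_5 = 0.268191·1.9806 + -0.015627·32.0787 = 0.0299  (Oracle)
  w_6 = 0.268191·3.3843 + -0.015627·31.2186 = 0.4198  (Unilever)
Σw_i=1.0000  μᵀw=0.1400
σ²=wᵀΣw=λ₁·μ_p+λ₂ = 0.268191·0.140 + -0.015627 = 0.021919 ≈ 0.0219

0.1705  -0.2209  0.2565  0.0810  0.2633  0.0299  0.4198


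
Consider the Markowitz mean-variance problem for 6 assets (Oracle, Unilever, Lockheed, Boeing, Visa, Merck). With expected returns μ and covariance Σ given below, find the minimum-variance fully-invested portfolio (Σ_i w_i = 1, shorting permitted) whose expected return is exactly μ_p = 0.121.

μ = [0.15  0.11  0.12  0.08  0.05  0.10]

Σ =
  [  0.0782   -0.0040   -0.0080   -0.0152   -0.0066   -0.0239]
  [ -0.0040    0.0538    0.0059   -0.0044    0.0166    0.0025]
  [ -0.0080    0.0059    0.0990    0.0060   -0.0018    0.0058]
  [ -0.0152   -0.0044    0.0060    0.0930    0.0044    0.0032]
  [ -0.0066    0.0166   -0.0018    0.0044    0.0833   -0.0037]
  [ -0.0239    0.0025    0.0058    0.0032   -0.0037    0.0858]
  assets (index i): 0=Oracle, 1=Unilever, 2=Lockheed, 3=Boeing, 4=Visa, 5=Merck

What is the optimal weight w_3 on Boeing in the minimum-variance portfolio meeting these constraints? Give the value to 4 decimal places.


g=Σ⁻¹μ = [2.9896  2.0134  1.1571  1.2839  0.4745  1.8340]
h=Σ⁻¹𝟙 = [23.3447  16.2697  9.3924  13.6334  10.8505  17.0083]
a=μᵀg=1.118601  b=𝟙ᵀg=9.752486  c=𝟙ᵀh=90.498983  D=ac−b²=6.121244
λ₁=(c·0.121−b)/D = (90.498983·0.121−9.752486)/6.121244 = 0.195694
λ₂=(a−b·0.121)/D = (1.118601−9.752486·0.121)/6.121244 = -0.010039
w* = 0.195694·g + -0.010039·h:
  w_0 = 0.195694·2.9896 + -0.010039·23.3447 = 0.3507  (Oracle)
  w_1 = 0.195694·2.0134 + -0.010039·16.2697 = 0.2307  (Unilever)
  w_2 = 0.195694·1.1571 + -0.010039·9.3924 = 0.1321  (Lockheed)
  w_3 = 0.195694·1.2839 + -0.010039·13.6334 = 0.1144  (Boeing)
  w_4 = 0.195694·0.4745 + -0.010039·10.8505 = -0.0161  (Visa)
  w_5 = 0.195694·1.8340 + -0.010039·17.0083 = 0.1882  (Merck)
Σw_i=1.0000  μᵀw=0.1210
σ²=wᵀΣw=λ₁·μ_p+λ₂ = 0.195694·0.121 + -0.010039 = 0.013640 ≈ 0.0136

0.1144


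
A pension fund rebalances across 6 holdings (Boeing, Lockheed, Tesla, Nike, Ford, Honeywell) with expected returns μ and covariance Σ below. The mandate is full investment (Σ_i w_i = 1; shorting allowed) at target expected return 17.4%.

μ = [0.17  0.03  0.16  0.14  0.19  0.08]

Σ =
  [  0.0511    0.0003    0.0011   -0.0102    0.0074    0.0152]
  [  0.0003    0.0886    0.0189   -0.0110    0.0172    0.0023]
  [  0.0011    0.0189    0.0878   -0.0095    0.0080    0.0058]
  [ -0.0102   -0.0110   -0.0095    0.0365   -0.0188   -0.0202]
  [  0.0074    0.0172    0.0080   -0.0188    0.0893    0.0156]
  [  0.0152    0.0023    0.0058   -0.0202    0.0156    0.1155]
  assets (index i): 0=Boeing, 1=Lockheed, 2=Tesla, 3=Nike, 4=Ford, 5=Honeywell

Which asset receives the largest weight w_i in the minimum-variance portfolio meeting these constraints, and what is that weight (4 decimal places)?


Nike (0.4260)

g=Σ⁻¹μ = [4.0894  0.1989  2.2238  7.7065  3.0023  0.9811]
h=Σ⁻¹𝟙 = [24.5058  12.2191  12.2841  55.8022  15.3191  12.2631]
a=μᵀg=2.784808  b=𝟙ᵀg=18.201993  c=𝟙ᵀh=132.393337  D=ac−b²=37.377483
λ₁=(c·0.174−b)/D = (132.393337·0.174−18.201993)/37.377483 = 0.129341
λ₂=(a−b·0.174)/D = (2.784808−18.201993·0.174)/37.377483 = -0.010229
w* = 0.129341·g + -0.010229·h:
  w_0 = 0.129341·4.0894 + -0.010229·24.5058 = 0.2783  (Boeing)
  w_1 = 0.129341·0.1989 + -0.010229·12.2191 = -0.0993  (Lockheed)
  w_2 = 0.129341·2.2238 + -0.010229·12.2841 = 0.1620  (Tesla)
  w_3 = 0.129341·7.7065 + -0.010229·55.8022 = 0.4260  (Nike)
  w_4 = 0.129341·3.0023 + -0.010229·15.3191 = 0.2316  (Ford)
  w_5 = 0.129341·0.9811 + -0.010229·12.2631 = 0.0015  (Honeywell)
Σw_i=1.0000  μᵀw=0.1740
σ²=wᵀΣw=λ₁·μ_p+λ₂ = 0.129341·0.174 + -0.010229 = 0.012276 ≈ 0.0123


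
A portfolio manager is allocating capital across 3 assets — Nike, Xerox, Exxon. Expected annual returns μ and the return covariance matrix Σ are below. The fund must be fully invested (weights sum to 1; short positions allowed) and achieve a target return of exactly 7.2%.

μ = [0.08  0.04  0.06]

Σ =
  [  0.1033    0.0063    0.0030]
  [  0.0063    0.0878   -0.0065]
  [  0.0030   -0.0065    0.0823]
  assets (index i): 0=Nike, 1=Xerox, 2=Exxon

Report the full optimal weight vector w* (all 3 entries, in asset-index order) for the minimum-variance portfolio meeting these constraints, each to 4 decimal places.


0.6093  0.0093  0.3814

x=Σ⁻¹μ = [0.7250  0.4583  0.7388]
y=Σ⁻¹𝟙 = [8.5953  11.7176  12.7628]
a=μᵀx=0.120661  b=𝟙ᵀx=1.922094  c=𝟙ᵀy=33.075698  D=ac−b²=0.296514
λ₁=(c·0.072−b)/D = (33.075698·0.072−1.922094)/0.296514 = 1.549187
λ₂=(a−b·0.072)/D = (0.120661−1.922094·0.072)/0.296514 = -0.059793
w* = 1.549187·x + -0.059793·y:
  w_0 = 1.549187·0.7250 + -0.059793·8.5953 = 0.6093  (Nike)
  w_1 = 1.549187·0.4583 + -0.059793·11.7176 = 0.0093  (Xerox)
  w_2 = 1.549187·0.7388 + -0.059793·12.7628 = 0.3814  (Exxon)
Σw_i=1.0000  μᵀw=0.0720
σ²=wᵀΣw=λ₁·μ_p+λ₂ = 1.549187·0.072 + -0.059793 = 0.051749 ≈ 0.0517


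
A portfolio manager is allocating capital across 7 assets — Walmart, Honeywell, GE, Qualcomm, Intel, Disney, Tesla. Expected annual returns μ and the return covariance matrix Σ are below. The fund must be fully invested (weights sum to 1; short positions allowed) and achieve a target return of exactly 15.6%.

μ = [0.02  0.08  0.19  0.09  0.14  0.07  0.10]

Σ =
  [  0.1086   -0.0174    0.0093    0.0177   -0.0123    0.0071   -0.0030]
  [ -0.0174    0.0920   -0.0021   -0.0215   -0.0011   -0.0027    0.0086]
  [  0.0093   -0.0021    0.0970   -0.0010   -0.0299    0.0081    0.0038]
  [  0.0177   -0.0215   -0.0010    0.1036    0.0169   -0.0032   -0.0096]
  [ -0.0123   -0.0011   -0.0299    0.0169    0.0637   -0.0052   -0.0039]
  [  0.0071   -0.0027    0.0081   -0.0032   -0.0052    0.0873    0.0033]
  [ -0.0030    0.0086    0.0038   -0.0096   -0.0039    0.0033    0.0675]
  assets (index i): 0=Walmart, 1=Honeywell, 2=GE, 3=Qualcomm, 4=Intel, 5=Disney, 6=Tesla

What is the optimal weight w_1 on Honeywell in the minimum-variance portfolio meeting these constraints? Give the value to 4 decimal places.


x=Σ⁻¹μ = [0.4148  1.0867  2.9646  0.6099  3.6739  0.7127  1.4587]
y=Σ⁻¹𝟙 = [11.3515  14.6065  15.8964  8.4928  25.1294  10.7609  14.6971]
a=μᵀx=1.423506  b=𝟙ᵀx=10.921312  c=𝟙ᵀy=100.934653  D=ac−b²=24.405985
λ₁=(c·0.156−b)/D = (100.934653·0.156−10.921312)/24.405985 = 0.197677
λ₂=(a−b·0.156)/D = (1.423506−10.921312·0.156)/24.405985 = -0.011482
w* = 0.197677·x + -0.011482·y:
  w_0 = 0.197677·0.4148 + -0.011482·11.3515 = -0.0483  (Walmart)
  w_1 = 0.197677·1.0867 + -0.011482·14.6065 = 0.0471  (Honeywell)
  w_2 = 0.197677·2.9646 + -0.011482·15.8964 = 0.4035  (GE)
  w_3 = 0.197677·0.6099 + -0.011482·8.4928 = 0.0230  (Qualcomm)
  w_4 = 0.197677·3.6739 + -0.011482·25.1294 = 0.4377  (Intel)
  w_5 = 0.197677·0.7127 + -0.011482·10.7609 = 0.0173  (Disney)
  w_6 = 0.197677·1.4587 + -0.011482·14.6971 = 0.1196  (Tesla)
Σw_i=1.0000  μᵀw=0.1560
σ²=wᵀΣw=λ₁·μ_p+λ₂ = 0.197677·0.156 + -0.011482 = 0.019356 ≈ 0.0194

0.0471


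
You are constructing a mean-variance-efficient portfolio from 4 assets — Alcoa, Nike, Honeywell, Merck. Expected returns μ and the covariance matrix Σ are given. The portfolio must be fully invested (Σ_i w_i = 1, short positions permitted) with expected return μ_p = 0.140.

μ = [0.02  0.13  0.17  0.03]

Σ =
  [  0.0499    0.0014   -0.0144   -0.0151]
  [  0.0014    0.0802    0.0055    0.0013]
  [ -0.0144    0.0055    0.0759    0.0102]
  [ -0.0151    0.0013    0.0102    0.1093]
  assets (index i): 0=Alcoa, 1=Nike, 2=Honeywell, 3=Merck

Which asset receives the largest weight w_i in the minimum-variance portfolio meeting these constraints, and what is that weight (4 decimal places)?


Honeywell (0.5524)

g=Σ⁻¹μ = [1.0866  1.4401  2.3159  0.1913]
h=Σ⁻¹𝟙 = [27.8401  10.6908  16.1557  11.3605]
a=μᵀg=0.608379  b=𝟙ᵀg=5.033890  c=𝟙ᵀh=66.047011  D=ac−b²=14.841595
λ₁=(c·0.140−b)/D = (66.047011·0.140−5.033890)/14.841595 = 0.283844
λ₂=(a−b·0.140)/D = (0.608379−5.033890·0.140)/14.841595 = -0.006493
w* = 0.283844·g + -0.006493·h:
  w_0 = 0.283844·1.0866 + -0.006493·27.8401 = 0.1277  (Alcoa)
  w_1 = 0.283844·1.4401 + -0.006493·10.6908 = 0.3393  (Nike)
  w_2 = 0.283844·2.3159 + -0.006493·16.1557 = 0.5524  (Honeywell)
  w_3 = 0.283844·0.1913 + -0.006493·11.3605 = -0.0195  (Merck)
Σw_i=1.0000  μᵀw=0.1400
σ²=wᵀΣw=λ₁·μ_p+λ₂ = 0.283844·0.140 + -0.006493 = 0.033245 ≈ 0.0332


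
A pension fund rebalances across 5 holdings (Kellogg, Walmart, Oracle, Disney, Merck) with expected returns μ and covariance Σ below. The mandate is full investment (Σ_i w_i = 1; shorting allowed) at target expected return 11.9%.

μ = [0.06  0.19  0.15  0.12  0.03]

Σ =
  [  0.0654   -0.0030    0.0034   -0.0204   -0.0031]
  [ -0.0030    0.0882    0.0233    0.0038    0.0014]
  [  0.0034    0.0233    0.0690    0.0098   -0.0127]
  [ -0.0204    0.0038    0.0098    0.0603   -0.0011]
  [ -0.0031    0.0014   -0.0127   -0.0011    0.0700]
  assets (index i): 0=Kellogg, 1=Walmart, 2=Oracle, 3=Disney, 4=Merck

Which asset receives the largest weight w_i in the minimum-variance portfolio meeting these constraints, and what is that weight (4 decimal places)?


Disney (0.2901)

x=Σ⁻¹μ = [1.6638  1.7544  1.3176  2.2418  0.7414]
y=Σ⁻¹𝟙 = [22.9237  8.0575  10.6663  22.4157  17.4272]
a=μᵀx=0.922052  b=𝟙ᵀx=7.718980  c=𝟙ᵀy=81.490313  D=ac−b²=15.555621
λ₁=(c·0.119−b)/D = (81.490313·0.119−7.718980)/15.555621 = 0.127180
λ₂=(a−b·0.119)/D = (0.922052−7.718980·0.119)/15.555621 = 0.000225
w* = 0.127180·x + 0.000225·y:
  w_0 = 0.127180·1.6638 + 0.000225·22.9237 = 0.2168  (Kellogg)
  w_1 = 0.127180·1.7544 + 0.000225·8.0575 = 0.2249  (Walmart)
  w_2 = 0.127180·1.3176 + 0.000225·10.6663 = 0.1700  (Oracle)
  w_3 = 0.127180·2.2418 + 0.000225·22.4157 = 0.2901  (Disney)
  w_4 = 0.127180·0.7414 + 0.000225·17.4272 = 0.0982  (Merck)
Σw_i=1.0000  μᵀw=0.1190
σ²=wᵀΣw=λ₁·μ_p+λ₂ = 0.127180·0.119 + 0.000225 = 0.015359 ≈ 0.0154


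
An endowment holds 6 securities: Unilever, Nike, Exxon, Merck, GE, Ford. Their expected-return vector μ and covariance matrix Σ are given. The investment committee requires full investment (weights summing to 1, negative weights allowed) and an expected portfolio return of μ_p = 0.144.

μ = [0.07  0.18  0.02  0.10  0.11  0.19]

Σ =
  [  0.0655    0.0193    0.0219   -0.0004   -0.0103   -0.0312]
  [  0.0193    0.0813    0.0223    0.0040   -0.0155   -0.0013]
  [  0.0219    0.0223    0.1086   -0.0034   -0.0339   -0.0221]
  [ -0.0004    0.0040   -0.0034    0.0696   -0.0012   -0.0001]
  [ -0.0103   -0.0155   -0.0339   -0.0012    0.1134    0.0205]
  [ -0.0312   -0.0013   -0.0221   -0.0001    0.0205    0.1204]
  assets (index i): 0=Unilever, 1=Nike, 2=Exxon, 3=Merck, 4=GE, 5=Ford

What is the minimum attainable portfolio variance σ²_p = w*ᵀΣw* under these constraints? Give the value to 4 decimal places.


g=Σ⁻¹μ = [1.4615  1.9756  0.2528  1.3661  1.1314  1.8330]
h=Σ⁻¹𝟙 = [17.6917  6.8867  11.2346  14.8574  12.5498  12.9023]
a=μᵀg=1.072302  b=𝟙ᵀg=8.020365  c=𝟙ᵀh=76.122476  D=ac−b²=17.300018
λ₁=(c·0.144−b)/D = (76.122476·0.144−8.020365)/17.300018 = 0.170016
λ₂=(a−b·0.144)/D = (1.072302−8.020365·0.144)/17.300018 = -0.004776
w* = 0.170016·g + -0.004776·h:
  w_0 = 0.170016·1.4615 + -0.004776·17.6917 = 0.1640  (Unilever)
  w_1 = 0.170016·1.9756 + -0.004776·6.8867 = 0.3030  (Nike)
  w_2 = 0.170016·0.2528 + -0.004776·11.2346 = -0.0107  (Exxon)
  w_3 = 0.170016·1.3661 + -0.004776·14.8574 = 0.1613  (Merck)
  w_4 = 0.170016·1.1314 + -0.004776·12.5498 = 0.1324  (GE)
  w_5 = 0.170016·1.8330 + -0.004776·12.9023 = 0.2500  (Ford)
Σw_i=1.0000  μᵀw=0.1440
σ²=wᵀΣw=λ₁·μ_p+λ₂ = 0.170016·0.144 + -0.004776 = 0.019706 ≈ 0.0197

0.0197


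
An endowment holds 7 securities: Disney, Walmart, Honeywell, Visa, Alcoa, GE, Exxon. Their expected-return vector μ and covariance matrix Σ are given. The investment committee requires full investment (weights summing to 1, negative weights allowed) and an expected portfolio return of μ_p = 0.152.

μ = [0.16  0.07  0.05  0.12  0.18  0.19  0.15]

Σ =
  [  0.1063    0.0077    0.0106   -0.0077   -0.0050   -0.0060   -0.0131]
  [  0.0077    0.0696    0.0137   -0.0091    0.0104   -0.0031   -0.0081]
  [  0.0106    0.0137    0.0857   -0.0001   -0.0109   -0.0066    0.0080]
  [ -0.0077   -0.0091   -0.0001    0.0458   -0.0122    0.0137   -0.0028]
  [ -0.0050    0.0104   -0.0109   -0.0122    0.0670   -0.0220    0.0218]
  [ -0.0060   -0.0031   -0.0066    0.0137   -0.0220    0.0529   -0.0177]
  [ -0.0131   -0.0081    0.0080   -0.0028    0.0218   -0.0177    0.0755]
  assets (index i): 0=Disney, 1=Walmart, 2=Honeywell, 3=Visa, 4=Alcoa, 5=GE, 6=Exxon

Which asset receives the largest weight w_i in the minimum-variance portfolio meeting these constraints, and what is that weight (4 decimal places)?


GE (0.2719)

x=Σ⁻¹μ = [2.4287  0.8005  0.9625  2.7395  4.5501  6.0894  2.6074]
y=Σ⁻¹𝟙 = [14.2079  13.3192  11.9900  24.9821  25.5946  32.6759  17.0654]
a=μᵀx=3.188614  b=𝟙ᵀx=20.178207  c=𝟙ᵀy=139.835018  D=ac−b²=38.719924
λ₁=(c·0.152−b)/D = (139.835018·0.152−20.178207)/38.719924 = 0.027808
λ₂=(a−b·0.152)/D = (3.188614−20.178207·0.152)/38.719924 = 0.003139
w* = 0.027808·x + 0.003139·y:
  w_0 = 0.027808·2.4287 + 0.003139·14.2079 = 0.1121  (Disney)
  w_1 = 0.027808·0.8005 + 0.003139·13.3192 = 0.0641  (Walmart)
  w_2 = 0.027808·0.9625 + 0.003139·11.9900 = 0.0644  (Honeywell)
  w_3 = 0.027808·2.7395 + 0.003139·24.9821 = 0.1546  (Visa)
  w_4 = 0.027808·4.5501 + 0.003139·25.5946 = 0.2069  (Alcoa)
  w_5 = 0.027808·6.0894 + 0.003139·32.6759 = 0.2719  (GE)
  w_6 = 0.027808·2.6074 + 0.003139·17.0654 = 0.1261  (Exxon)
Σw_i=1.0000  μᵀw=0.1520
σ²=wᵀΣw=λ₁·μ_p+λ₂ = 0.027808·0.152 + 0.003139 = 0.007365 ≈ 0.0074


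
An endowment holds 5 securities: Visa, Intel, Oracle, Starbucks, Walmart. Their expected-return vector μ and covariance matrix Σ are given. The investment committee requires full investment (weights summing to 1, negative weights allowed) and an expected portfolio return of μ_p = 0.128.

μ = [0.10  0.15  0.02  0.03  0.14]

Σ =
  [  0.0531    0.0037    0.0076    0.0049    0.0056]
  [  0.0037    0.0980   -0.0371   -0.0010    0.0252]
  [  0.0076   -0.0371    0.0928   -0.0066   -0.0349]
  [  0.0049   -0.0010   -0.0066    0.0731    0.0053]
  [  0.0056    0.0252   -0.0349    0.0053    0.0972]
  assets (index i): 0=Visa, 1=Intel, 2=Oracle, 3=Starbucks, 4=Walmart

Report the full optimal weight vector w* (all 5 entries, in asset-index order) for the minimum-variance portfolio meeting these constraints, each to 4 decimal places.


0.3245  0.3571  0.1202  -0.1076  0.3058

p=Σ⁻¹μ = [1.4071  1.6139  1.2917  0.3543  1.3853]
q=Σ⁻¹𝟙 = [12.0930  14.7491  21.4621  14.0876  12.7054]
a=μᵀp=0.613198  b=𝟙ᵀp=6.052287  c=𝟙ᵀq=75.097160  D=ac−b²=9.419253
λ₁=(c·0.128−b)/D = (75.097160·0.128−6.052287)/9.419253 = 0.377965
λ₂=(a−b·0.128)/D = (0.613198−6.052287·0.128)/9.419253 = -0.017145
w* = 0.377965·p + -0.017145·q:
  w_0 = 0.377965·1.4071 + -0.017145·12.0930 = 0.3245  (Visa)
  w_1 = 0.377965·1.6139 + -0.017145·14.7491 = 0.3571  (Intel)
  w_2 = 0.377965·1.2917 + -0.017145·21.4621 = 0.1202  (Oracle)
  w_3 = 0.377965·0.3543 + -0.017145·14.0876 = -0.1076  (Starbucks)
  w_4 = 0.377965·1.3853 + -0.017145·12.7054 = 0.3058  (Walmart)
Σw_i=1.0000  μᵀw=0.1280
σ²=wᵀΣw=λ₁·μ_p+λ₂ = 0.377965·0.128 + -0.017145 = 0.031234 ≈ 0.0312


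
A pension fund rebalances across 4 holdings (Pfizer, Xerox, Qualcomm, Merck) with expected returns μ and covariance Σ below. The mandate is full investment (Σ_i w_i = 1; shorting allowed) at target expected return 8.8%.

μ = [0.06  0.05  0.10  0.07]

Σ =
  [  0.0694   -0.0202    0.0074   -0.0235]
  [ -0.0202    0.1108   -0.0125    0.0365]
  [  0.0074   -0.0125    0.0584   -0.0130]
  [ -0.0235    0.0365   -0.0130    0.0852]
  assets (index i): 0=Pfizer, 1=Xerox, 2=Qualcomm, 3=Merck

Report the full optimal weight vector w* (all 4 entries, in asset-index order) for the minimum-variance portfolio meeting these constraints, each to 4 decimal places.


0.1069  -0.0142  0.6262  0.2810

u=Σ⁻¹μ = [1.2205  0.4814  1.9385  1.2478]
v=Σ⁻¹𝟙 = [20.6093  9.6738  20.2249  16.3632]
a=μᵀu=0.378493  b=𝟙ᵀu=4.888167  c=𝟙ᵀv=66.871261  D=ac−b²=1.416102
λ₁=(c·0.088−b)/D = (66.871261·0.088−4.888167)/1.416102 = 0.703695
λ₂=(a−b·0.088)/D = (0.378493−4.888167·0.088)/1.416102 = -0.036485
w* = 0.703695·u + -0.036485·v:
  w_0 = 0.703695·1.2205 + -0.036485·20.6093 = 0.1069  (Pfizer)
  w_1 = 0.703695·0.4814 + -0.036485·9.6738 = -0.0142  (Xerox)
  w_2 = 0.703695·1.9385 + -0.036485·20.2249 = 0.6262  (Qualcomm)
  w_3 = 0.703695·1.2478 + -0.036485·16.3632 = 0.2810  (Merck)
Σw_i=1.0000  μᵀw=0.0880
σ²=wᵀΣw=λ₁·μ_p+λ₂ = 0.703695·0.088 + -0.036485 = 0.025440 ≈ 0.0254


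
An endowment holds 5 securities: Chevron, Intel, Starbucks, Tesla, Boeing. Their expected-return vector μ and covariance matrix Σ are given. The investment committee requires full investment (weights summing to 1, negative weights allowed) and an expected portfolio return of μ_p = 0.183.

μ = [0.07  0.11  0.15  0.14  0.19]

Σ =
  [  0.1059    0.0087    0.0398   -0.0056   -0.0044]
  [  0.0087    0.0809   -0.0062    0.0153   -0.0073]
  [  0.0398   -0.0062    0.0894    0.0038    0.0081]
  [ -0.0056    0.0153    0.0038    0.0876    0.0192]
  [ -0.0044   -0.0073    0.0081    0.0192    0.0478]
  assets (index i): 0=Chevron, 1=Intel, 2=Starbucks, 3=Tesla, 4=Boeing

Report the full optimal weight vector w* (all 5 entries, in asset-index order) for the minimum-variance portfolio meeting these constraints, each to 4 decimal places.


p=Σ⁻¹μ = [0.1984  1.7129  1.3409  0.4066  3.8642]
q=Σ⁻¹𝟙 = [6.8404  13.1023  6.9934  4.7797  20.4462]
a=μᵀp=1.194570  b=𝟙ᵀp=7.523022  c=𝟙ᵀq=52.161989  D=ac−b²=5.715261
λ₁=(c·0.183−b)/D = (52.161989·0.183−7.523022)/5.715261 = 0.353898
λ₂=(a−b·0.183)/D = (1.194570−7.523022·0.183)/5.715261 = -0.031870
w* = 0.353898·p + -0.031870·q:
  w_0 = 0.353898·0.1984 + -0.031870·6.8404 = -0.1478  (Chevron)
  w_1 = 0.353898·1.7129 + -0.031870·13.1023 = 0.1886  (Intel)
  w_2 = 0.353898·1.3409 + -0.031870·6.9934 = 0.2517  (Starbucks)
  w_3 = 0.353898·0.4066 + -0.031870·4.7797 = -0.0084  (Tesla)
  w_4 = 0.353898·3.8642 + -0.031870·20.4462 = 0.7159  (Boeing)
Σw_i=1.0000  μᵀw=0.1830
σ²=wᵀΣw=λ₁·μ_p+λ₂ = 0.353898·0.183 + -0.031870 = 0.032894 ≈ 0.0329

-0.1478  0.1886  0.2517  -0.0084  0.7159


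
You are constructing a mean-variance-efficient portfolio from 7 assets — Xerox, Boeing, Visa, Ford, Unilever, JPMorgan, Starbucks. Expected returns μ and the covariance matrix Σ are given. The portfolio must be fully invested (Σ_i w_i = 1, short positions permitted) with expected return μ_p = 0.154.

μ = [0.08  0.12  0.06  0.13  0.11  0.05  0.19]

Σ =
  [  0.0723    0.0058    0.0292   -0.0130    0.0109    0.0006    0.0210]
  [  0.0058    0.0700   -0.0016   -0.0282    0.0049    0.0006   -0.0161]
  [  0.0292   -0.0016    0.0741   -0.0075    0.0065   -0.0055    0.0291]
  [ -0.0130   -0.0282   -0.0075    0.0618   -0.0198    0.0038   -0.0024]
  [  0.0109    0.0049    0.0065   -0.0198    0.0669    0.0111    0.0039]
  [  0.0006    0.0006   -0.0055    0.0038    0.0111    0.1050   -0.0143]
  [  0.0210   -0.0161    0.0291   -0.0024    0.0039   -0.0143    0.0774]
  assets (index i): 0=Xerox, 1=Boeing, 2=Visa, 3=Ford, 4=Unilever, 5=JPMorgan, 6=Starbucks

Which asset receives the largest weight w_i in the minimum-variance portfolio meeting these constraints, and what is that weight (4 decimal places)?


Starbucks (0.3383)

g=Σ⁻¹μ = [0.3926  4.3211  -0.2911  5.0308  2.5023  0.4602  3.4715]
h=Σ⁻¹𝟙 = [7.4323  32.2614  7.6876  39.9656  20.1040  8.3748  16.4973]
a=μᵀg=2.144328  b=𝟙ᵀg=15.887407  c=𝟙ᵀh=132.323023  D=ac−b²=31.334329
λ₁=(c·0.154−b)/D = (132.323023·0.154−15.887407)/31.334329 = 0.143304
λ₂=(a−b·0.154)/D = (2.144328−15.887407·0.154)/31.334329 = -0.009649
w* = 0.143304·g + -0.009649·h:
  w_0 = 0.143304·0.3926 + -0.009649·7.4323 = -0.0154  (Xerox)
  w_1 = 0.143304·4.3211 + -0.009649·32.2614 = 0.3080  (Boeing)
  w_2 = 0.143304·-0.2911 + -0.009649·7.6876 = -0.1159  (Visa)
  w_3 = 0.143304·5.0308 + -0.009649·39.9656 = 0.3353  (Ford)
  w_4 = 0.143304·2.5023 + -0.009649·20.1040 = 0.1646  (Unilever)
  w_5 = 0.143304·0.4602 + -0.009649·8.3748 = -0.0149  (JPMorgan)
  w_6 = 0.143304·3.4715 + -0.009649·16.4973 = 0.3383  (Starbucks)
Σw_i=1.0000  μᵀw=0.1540
σ²=wᵀΣw=λ₁·μ_p+λ₂ = 0.143304·0.154 + -0.009649 = 0.012420 ≈ 0.0124


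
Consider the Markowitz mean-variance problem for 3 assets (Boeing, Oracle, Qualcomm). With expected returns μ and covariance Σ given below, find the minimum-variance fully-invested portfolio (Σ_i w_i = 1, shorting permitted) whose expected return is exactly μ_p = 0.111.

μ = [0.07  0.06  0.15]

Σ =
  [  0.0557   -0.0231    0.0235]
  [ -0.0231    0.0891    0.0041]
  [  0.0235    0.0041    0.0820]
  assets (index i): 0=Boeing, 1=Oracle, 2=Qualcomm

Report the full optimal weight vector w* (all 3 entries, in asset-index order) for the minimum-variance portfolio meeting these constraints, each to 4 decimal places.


g=Σ⁻¹μ = [0.9767  0.8573  1.5065]
h=Σ⁻¹𝟙 = [22.9787  16.9617  4.7617]
a=μᵀg=0.345780  b=𝟙ᵀg=3.340463  c=𝟙ᵀh=44.702089  D=ac−b²=4.298391
λ₁=(c·0.111−b)/D = (44.702089·0.111−3.340463)/4.298391 = 0.377227
λ₂=(a−b·0.111)/D = (0.345780−3.340463·0.111)/4.298391 = -0.005819
w* = 0.377227·g + -0.005819·h:
  w_0 = 0.377227·0.9767 + -0.005819·22.9787 = 0.2347  (Boeing)
  w_1 = 0.377227·0.8573 + -0.005819·16.9617 = 0.2247  (Oracle)
  w_2 = 0.377227·1.5065 + -0.005819·4.7617 = 0.5406  (Qualcomm)
Σw_i=1.0000  μᵀw=0.1110
σ²=wᵀΣw=λ₁·μ_p+λ₂ = 0.377227·0.111 + -0.005819 = 0.036053 ≈ 0.0361

0.2347  0.2247  0.5406


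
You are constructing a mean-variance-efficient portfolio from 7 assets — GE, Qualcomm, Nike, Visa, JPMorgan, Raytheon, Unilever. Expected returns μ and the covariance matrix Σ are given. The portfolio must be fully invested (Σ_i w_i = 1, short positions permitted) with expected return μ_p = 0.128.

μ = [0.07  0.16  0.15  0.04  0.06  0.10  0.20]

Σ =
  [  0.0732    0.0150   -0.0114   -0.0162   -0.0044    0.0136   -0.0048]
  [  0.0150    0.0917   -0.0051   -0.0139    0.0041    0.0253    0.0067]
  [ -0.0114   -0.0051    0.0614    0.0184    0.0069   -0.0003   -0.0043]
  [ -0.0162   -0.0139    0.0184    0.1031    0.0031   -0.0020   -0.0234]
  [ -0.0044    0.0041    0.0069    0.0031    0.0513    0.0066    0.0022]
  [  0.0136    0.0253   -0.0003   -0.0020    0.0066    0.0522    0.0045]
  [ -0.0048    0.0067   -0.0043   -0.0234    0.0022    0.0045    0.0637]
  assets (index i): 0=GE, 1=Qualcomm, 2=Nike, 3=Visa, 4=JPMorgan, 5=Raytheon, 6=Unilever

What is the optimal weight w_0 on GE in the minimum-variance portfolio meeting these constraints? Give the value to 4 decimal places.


0.1550

g=Σ⁻¹μ = [1.5228  1.3851  2.6927  1.1584  0.5329  0.5246  3.6606]
h=Σ⁻¹𝟙 = [19.1160  6.5232  15.5616  15.5045  15.6277  7.8168  22.1070]
a=μᵀg=1.594997  b=𝟙ᵀg=11.476995  c=𝟙ᵀh=102.256788  D=ac−b²=31.377851
λ₁=(c·0.128−b)/D = (102.256788·0.128−11.476995)/31.377851 = 0.051370
λ₂=(a−b·0.128)/D = (1.594997−11.476995·0.128)/31.377851 = 0.004014
w* = 0.051370·g + 0.004014·h:
  w_0 = 0.051370·1.5228 + 0.004014·19.1160 = 0.1550  (GE)
  w_1 = 0.051370·1.3851 + 0.004014·6.5232 = 0.0973  (Qualcomm)
  w_2 = 0.051370·2.6927 + 0.004014·15.5616 = 0.2008  (Nike)
  w_3 = 0.051370·1.1584 + 0.004014·15.5045 = 0.1217  (Visa)
  w_4 = 0.051370·0.5329 + 0.004014·15.6277 = 0.0901  (JPMorgan)
  w_5 = 0.051370·0.5246 + 0.004014·7.8168 = 0.0583  (Raytheon)
  w_6 = 0.051370·3.6606 + 0.004014·22.1070 = 0.2768  (Unilever)
Σw_i=1.0000  μᵀw=0.1280
σ²=wᵀΣw=λ₁·μ_p+λ₂ = 0.051370·0.128 + 0.004014 = 0.010589 ≈ 0.0106


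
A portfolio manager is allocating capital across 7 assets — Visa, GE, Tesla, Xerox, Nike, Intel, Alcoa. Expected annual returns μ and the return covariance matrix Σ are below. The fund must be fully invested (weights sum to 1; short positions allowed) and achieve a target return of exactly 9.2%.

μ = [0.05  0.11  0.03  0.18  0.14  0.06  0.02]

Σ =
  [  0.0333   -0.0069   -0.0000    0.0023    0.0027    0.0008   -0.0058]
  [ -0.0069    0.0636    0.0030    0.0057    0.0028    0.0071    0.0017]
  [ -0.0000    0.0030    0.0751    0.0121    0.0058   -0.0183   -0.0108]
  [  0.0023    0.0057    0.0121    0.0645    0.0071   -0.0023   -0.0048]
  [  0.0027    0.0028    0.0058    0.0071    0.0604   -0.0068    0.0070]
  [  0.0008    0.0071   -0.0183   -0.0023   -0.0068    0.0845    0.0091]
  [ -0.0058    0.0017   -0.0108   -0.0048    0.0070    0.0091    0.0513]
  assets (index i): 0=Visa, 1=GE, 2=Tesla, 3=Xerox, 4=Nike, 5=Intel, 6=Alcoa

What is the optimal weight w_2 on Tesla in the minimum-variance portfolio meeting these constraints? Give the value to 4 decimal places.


0.0714

g=Σ⁻¹μ = [1.5286  1.4958  0.0332  2.4378  1.9358  0.7617  0.3490]
h=Σ⁻¹𝟙 = [35.5302  15.3616  16.6278  10.8838  9.9896  12.3270  23.9704]
a=μᵀg=1.004453  b=𝟙ᵀg=8.541773  c=𝟙ᵀh=124.690315  D=ac−b²=52.283669
λ₁=(c·0.092−b)/D = (124.690315·0.092−8.541773)/52.283669 = 0.056035
λ₂=(a−b·0.092)/D = (1.004453−8.541773·0.092)/52.283669 = 0.004181
w* = 0.056035·g + 0.004181·h:
  w_0 = 0.056035·1.5286 + 0.004181·35.5302 = 0.2342  (Visa)
  w_1 = 0.056035·1.4958 + 0.004181·15.3616 = 0.1480  (GE)
  w_2 = 0.056035·0.0332 + 0.004181·16.6278 = 0.0714  (Tesla)
  w_3 = 0.056035·2.4378 + 0.004181·10.8838 = 0.1821  (Xerox)
  w_4 = 0.056035·1.9358 + 0.004181·9.9896 = 0.1502  (Nike)
  w_5 = 0.056035·0.7617 + 0.004181·12.3270 = 0.0942  (Intel)
  w_6 = 0.056035·0.3490 + 0.004181·23.9704 = 0.1198  (Alcoa)
Σw_i=1.0000  μᵀw=0.0920
σ²=wᵀΣw=λ₁·μ_p+λ₂ = 0.056035·0.092 + 0.004181 = 0.009336 ≈ 0.0093


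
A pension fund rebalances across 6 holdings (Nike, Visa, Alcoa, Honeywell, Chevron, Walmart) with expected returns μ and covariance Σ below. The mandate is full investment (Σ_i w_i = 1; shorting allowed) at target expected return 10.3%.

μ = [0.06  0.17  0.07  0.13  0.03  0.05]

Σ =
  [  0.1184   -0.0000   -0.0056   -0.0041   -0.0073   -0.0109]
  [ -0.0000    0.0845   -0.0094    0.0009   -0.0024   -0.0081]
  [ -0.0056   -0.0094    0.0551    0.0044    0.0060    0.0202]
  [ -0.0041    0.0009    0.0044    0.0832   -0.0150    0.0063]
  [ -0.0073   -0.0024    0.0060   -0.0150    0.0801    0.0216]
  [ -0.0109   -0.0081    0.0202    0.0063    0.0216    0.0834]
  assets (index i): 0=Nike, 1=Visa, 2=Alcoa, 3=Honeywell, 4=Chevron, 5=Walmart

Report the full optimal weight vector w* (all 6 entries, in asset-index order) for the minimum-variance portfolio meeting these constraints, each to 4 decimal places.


0.1185  0.2747  0.2141  0.2130  0.1233  0.0564

p=Σ⁻¹μ = [0.6928  2.1971  1.4190  1.5883  0.6193  0.2794]
q=Σ⁻¹𝟙 = [11.1206  14.5557  16.9271  13.4771  13.5068  6.2414]
a=μᵀp=0.753439  b=𝟙ᵀp=6.795901  c=𝟙ᵀq=75.828718  D=ac−b²=10.948004
λ₁=(c·0.103−b)/D = (75.828718·0.103−6.795901)/10.948004 = 0.092661
λ₂=(a−b·0.103)/D = (0.753439−6.795901·0.103)/10.948004 = 0.004883
w* = 0.092661·p + 0.004883·q:
  w_0 = 0.092661·0.6928 + 0.004883·11.1206 = 0.1185  (Nike)
  w_1 = 0.092661·2.1971 + 0.004883·14.5557 = 0.2747  (Visa)
  w_2 = 0.092661·1.4190 + 0.004883·16.9271 = 0.2141  (Alcoa)
  w_3 = 0.092661·1.5883 + 0.004883·13.4771 = 0.2130  (Honeywell)
  w_4 = 0.092661·0.6193 + 0.004883·13.5068 = 0.1233  (Chevron)
  w_5 = 0.092661·0.2794 + 0.004883·6.2414 = 0.0564  (Walmart)
Σw_i=1.0000  μᵀw=0.1030
σ²=wᵀΣw=λ₁·μ_p+λ₂ = 0.092661·0.103 + 0.004883 = 0.014427 ≈ 0.0144


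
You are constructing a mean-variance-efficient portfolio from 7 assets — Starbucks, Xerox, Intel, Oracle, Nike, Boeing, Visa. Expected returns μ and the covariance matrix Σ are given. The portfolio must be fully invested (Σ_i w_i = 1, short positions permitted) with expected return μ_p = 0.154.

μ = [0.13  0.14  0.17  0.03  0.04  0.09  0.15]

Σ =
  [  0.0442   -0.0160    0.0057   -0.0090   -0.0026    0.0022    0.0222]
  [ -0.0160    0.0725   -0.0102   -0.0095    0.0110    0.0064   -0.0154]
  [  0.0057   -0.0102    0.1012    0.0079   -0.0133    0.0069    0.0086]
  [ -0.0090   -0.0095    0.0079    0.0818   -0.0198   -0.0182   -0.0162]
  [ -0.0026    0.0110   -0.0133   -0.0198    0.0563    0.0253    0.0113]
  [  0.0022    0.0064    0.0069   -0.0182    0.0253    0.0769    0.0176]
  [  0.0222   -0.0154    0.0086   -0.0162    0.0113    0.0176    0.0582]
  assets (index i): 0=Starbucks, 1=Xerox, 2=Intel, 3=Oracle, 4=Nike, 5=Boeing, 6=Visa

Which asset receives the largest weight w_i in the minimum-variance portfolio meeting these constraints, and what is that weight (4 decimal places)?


x=Σ⁻¹μ = [3.1763  3.4445  1.5707  1.6183  0.5104  0.3422  2.2929]
y=Σ⁻¹𝟙 = [30.3387  24.1658  9.9098  26.1514  20.9748  5.7779  11.9993]
a=μᵀx=1.605868  b=𝟙ᵀx=12.955344  c=𝟙ᵀy=129.317663  D=ac−b²=39.826131
λ₁=(c·0.154−b)/D = (129.317663·0.154−12.955344)/39.826131 = 0.174749
λ₂=(a−b·0.154)/D = (1.605868−12.955344·0.154)/39.826131 = -0.009774
w* = 0.174749·x + -0.009774·y:
  w_0 = 0.174749·3.1763 + -0.009774·30.3387 = 0.2585  (Starbucks)
  w_1 = 0.174749·3.4445 + -0.009774·24.1658 = 0.3657  (Xerox)
  w_2 = 0.174749·1.5707 + -0.009774·9.9098 = 0.1776  (Intel)
  w_3 = 0.174749·1.6183 + -0.009774·26.1514 = 0.0272  (Oracle)
  w_4 = 0.174749·0.5104 + -0.009774·20.9748 = -0.1158  (Nike)
  w_5 = 0.174749·0.3422 + -0.009774·5.7779 = 0.0033  (Boeing)
  w_6 = 0.174749·2.2929 + -0.009774·11.9993 = 0.2834  (Visa)
Σw_i=1.0000  μᵀw=0.1540
σ²=wᵀΣw=λ₁·μ_p+λ₂ = 0.174749·0.154 + -0.009774 = 0.017137 ≈ 0.0171

Xerox (0.3657)


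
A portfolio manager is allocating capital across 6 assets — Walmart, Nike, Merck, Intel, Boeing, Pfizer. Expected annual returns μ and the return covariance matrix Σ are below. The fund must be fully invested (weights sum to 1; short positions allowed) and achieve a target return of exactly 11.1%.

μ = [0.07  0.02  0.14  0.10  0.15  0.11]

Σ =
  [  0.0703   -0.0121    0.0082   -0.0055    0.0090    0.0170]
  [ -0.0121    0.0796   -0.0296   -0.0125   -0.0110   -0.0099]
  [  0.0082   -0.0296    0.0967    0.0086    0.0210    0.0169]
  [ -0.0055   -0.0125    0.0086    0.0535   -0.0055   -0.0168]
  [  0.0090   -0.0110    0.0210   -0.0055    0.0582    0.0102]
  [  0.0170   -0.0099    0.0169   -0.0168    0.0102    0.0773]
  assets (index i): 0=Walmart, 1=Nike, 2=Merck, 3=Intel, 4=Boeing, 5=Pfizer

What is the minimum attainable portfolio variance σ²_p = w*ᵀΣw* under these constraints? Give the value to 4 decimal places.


x=Σ⁻¹μ = [0.7108  1.6724  0.8124  2.9667  2.4868  1.6199]
y=Σ⁻¹𝟙 = [14.3359  27.1713  7.9728  32.1103  17.4191  16.2008]
a=μᵀx=1.044830  b=𝟙ᵀx=10.269121  c=𝟙ᵀy=115.210301  D=ac−b²=14.920281
λ₁=(c·0.111−b)/D = (115.210301·0.111−10.269121)/14.920281 = 0.168846
λ₂=(a−b·0.111)/D = (1.044830−10.269121·0.111)/14.920281 = -0.006370
w* = 0.168846·x + -0.006370·y:
  w_0 = 0.168846·0.7108 + -0.006370·14.3359 = 0.0287  (Walmart)
  w_1 = 0.168846·1.6724 + -0.006370·27.1713 = 0.1093  (Nike)
  w_2 = 0.168846·0.8124 + -0.006370·7.9728 = 0.0864  (Merck)
  w_3 = 0.168846·2.9667 + -0.006370·32.1103 = 0.2964  (Intel)
  w_4 = 0.168846·2.4868 + -0.006370·17.4191 = 0.3089  (Boeing)
  w_5 = 0.168846·1.6199 + -0.006370·16.2008 = 0.1703  (Pfizer)
Σw_i=1.0000  μᵀw=0.1110
σ²=wᵀΣw=λ₁·μ_p+λ₂ = 0.168846·0.111 + -0.006370 = 0.012372 ≈ 0.0124

0.0124


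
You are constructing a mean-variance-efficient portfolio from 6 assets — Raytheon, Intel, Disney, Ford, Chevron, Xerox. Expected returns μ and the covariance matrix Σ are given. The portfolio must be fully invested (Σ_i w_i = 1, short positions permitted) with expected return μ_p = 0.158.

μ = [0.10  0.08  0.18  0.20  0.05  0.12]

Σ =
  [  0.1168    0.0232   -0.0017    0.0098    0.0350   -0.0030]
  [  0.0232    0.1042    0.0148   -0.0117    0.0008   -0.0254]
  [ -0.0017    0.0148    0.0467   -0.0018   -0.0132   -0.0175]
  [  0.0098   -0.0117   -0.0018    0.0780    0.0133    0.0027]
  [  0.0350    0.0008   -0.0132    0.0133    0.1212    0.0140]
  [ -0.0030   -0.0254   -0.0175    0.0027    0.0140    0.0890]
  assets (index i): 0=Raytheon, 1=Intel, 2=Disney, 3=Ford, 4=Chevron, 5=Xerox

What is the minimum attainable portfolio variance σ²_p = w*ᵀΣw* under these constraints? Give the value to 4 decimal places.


0.0140

u=Σ⁻¹μ = [0.5362  0.8690  4.6612  2.6180  0.1927  2.4212]
v=Σ⁻¹𝟙 = [4.3411  10.6104  27.4031  12.7734  6.3838  18.4070]
a=μᵀu=1.785923  b=𝟙ᵀu=11.298193  c=𝟙ᵀv=79.918637  D=ac−b²=15.079361
λ₁=(c·0.158−b)/D = (79.918637·0.158−11.298193)/15.079361 = 0.088130
λ₂=(a−b·0.158)/D = (1.785923−11.298193·0.158)/15.079361 = 0.000054
w* = 0.088130·u + 0.000054·v:
  w_0 = 0.088130·0.5362 + 0.000054·4.3411 = 0.0475  (Raytheon)
  w_1 = 0.088130·0.8690 + 0.000054·10.6104 = 0.0772  (Intel)
  w_2 = 0.088130·4.6612 + 0.000054·27.4031 = 0.4123  (Disney)
  w_3 = 0.088130·2.6180 + 0.000054·12.7734 = 0.2314  (Ford)
  w_4 = 0.088130·0.1927 + 0.000054·6.3838 = 0.0173  (Chevron)
  w_5 = 0.088130·2.4212 + 0.000054·18.4070 = 0.2144  (Xerox)
Σw_i=1.0000  μᵀw=0.1580
σ²=wᵀΣw=λ₁·μ_p+λ₂ = 0.088130·0.158 + 0.000054 = 0.013978 ≈ 0.0140


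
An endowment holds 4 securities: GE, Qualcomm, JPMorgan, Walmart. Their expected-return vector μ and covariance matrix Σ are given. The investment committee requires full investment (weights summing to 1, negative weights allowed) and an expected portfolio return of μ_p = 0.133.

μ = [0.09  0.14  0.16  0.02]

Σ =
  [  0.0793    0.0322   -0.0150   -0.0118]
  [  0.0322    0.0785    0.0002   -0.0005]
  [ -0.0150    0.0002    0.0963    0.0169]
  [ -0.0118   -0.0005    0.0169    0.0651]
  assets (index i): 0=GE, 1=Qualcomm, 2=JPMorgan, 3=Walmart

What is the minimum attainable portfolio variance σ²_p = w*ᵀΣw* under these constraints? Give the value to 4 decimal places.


0.0313

x=Σ⁻¹μ = [0.9056  1.4075  1.7969  0.0157]
y=Σ⁻¹𝟙 = [13.8651  7.1244  9.8306  15.3769]
a=μᵀx=0.566366  b=𝟙ᵀx=4.125700  c=𝟙ᵀy=46.196889  D=ac−b²=9.142963
λ₁=(c·0.133−b)/D = (46.196889·0.133−4.125700)/9.142963 = 0.220769
λ₂=(a−b·0.133)/D = (0.566366−4.125700·0.133)/9.142963 = 0.001930
w* = 0.220769·x + 0.001930·y:
  w_0 = 0.220769·0.9056 + 0.001930·13.8651 = 0.2267  (GE)
  w_1 = 0.220769·1.4075 + 0.001930·7.1244 = 0.3245  (Qualcomm)
  w_2 = 0.220769·1.7969 + 0.001930·9.8306 = 0.4157  (JPMorgan)
  w_3 = 0.220769·0.0157 + 0.001930·15.3769 = 0.0332  (Walmart)
Σw_i=1.0000  μᵀw=0.1330
σ²=wᵀΣw=λ₁·μ_p+λ₂ = 0.220769·0.133 + 0.001930 = 0.031293 ≈ 0.0313


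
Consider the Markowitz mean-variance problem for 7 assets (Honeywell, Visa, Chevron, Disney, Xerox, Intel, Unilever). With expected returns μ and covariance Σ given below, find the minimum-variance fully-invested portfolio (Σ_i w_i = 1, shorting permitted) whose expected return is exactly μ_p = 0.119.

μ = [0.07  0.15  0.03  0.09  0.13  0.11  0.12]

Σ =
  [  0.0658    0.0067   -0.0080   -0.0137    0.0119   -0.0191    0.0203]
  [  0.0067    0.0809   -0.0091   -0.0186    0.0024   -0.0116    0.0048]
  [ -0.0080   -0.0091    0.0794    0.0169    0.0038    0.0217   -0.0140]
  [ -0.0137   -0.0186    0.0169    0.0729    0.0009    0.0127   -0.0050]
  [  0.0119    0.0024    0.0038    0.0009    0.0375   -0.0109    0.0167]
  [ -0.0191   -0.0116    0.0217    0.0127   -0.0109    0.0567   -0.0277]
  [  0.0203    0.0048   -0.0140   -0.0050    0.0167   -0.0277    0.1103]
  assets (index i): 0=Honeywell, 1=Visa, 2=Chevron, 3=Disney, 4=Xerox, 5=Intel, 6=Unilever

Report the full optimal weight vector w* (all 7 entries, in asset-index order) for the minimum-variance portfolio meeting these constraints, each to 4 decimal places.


g=Σ⁻¹μ = [1.2094  2.4427  -0.6059  1.5663  3.5731  4.0109  1.2194]
h=Σ⁻¹𝟙 = [19.0314  18.2266  5.3452  15.5980  23.0600  31.8836  10.6715]
a=μᵀg=1.625889  b=𝟙ᵀg=13.415946  c=𝟙ᵀh=123.816325  D=ac−b²=21.323963
λ₁=(c·0.119−b)/D = (123.816325·0.119−13.415946)/21.323963 = 0.061818
λ₂=(a−b·0.119)/D = (1.625889−13.415946·0.119)/21.323963 = 0.001378
w* = 0.061818·g + 0.001378·h:
  w_0 = 0.061818·1.2094 + 0.001378·19.0314 = 0.1010  (Honeywell)
  w_1 = 0.061818·2.4427 + 0.001378·18.2266 = 0.1761  (Visa)
  w_2 = 0.061818·-0.6059 + 0.001378·5.3452 = -0.0301  (Chevron)
  w_3 = 0.061818·1.5663 + 0.001378·15.5980 = 0.1183  (Disney)
  w_4 = 0.061818·3.5731 + 0.001378·23.0600 = 0.2527  (Xerox)
  w_5 = 0.061818·4.0109 + 0.001378·31.8836 = 0.2919  (Intel)
  w_6 = 0.061818·1.2194 + 0.001378·10.6715 = 0.0901  (Unilever)
Σw_i=1.0000  μᵀw=0.1190
σ²=wᵀΣw=λ₁·μ_p+λ₂ = 0.061818·0.119 + 0.001378 = 0.008735 ≈ 0.0087

0.1010  0.1761  -0.0301  0.1183  0.2527  0.2919  0.0901


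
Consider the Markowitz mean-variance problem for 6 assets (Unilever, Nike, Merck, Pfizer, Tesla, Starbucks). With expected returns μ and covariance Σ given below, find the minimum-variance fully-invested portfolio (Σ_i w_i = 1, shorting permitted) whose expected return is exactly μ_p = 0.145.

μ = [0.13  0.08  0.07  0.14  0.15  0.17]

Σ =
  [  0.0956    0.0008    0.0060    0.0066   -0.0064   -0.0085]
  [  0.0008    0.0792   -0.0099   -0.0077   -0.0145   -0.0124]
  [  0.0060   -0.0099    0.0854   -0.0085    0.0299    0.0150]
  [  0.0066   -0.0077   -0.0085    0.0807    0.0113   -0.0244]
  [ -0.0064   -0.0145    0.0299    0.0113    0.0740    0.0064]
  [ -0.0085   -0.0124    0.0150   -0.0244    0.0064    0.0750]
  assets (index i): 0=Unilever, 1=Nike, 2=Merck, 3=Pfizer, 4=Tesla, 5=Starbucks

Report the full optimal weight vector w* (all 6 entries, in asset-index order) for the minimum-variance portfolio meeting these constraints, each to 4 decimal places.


u=Σ⁻¹μ = [1.6069  2.1343  -0.0730  2.5876  1.9163  3.4946]
v=Σ⁻¹𝟙 = [11.1150  20.7270  7.7222  19.4138  10.5582  21.8905]
a=μᵀu=1.618324  b=𝟙ᵀu=11.666719  c=𝟙ᵀv=91.426784  D=ac−b²=11.845852
λ₁=(c·0.145−b)/D = (91.426784·0.145−11.666719)/11.845852 = 0.134238
λ₂=(a−b·0.145)/D = (1.618324−11.666719·0.145)/11.845852 = -0.006192
w* = 0.134238·u + -0.006192·v:
  w_0 = 0.134238·1.6069 + -0.006192·11.1150 = 0.1469  (Unilever)
  w_1 = 0.134238·2.1343 + -0.006192·20.7270 = 0.1582  (Nike)
  w_2 = 0.134238·-0.0730 + -0.006192·7.7222 = -0.0576  (Merck)
  w_3 = 0.134238·2.5876 + -0.006192·19.4138 = 0.2271  (Pfizer)
  w_4 = 0.134238·1.9163 + -0.006192·10.5582 = 0.1919  (Tesla)
  w_5 = 0.134238·3.4946 + -0.006192·21.8905 = 0.3336  (Starbucks)
Σw_i=1.0000  μᵀw=0.1450
σ²=wᵀΣw=λ₁·μ_p+λ₂ = 0.134238·0.145 + -0.006192 = 0.013272 ≈ 0.0133

0.1469  0.1582  -0.0576  0.2271  0.1919  0.3336
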